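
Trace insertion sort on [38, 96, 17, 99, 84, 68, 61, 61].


Initial: [38, 96, 17, 99, 84, 68, 61, 61]
Insert 96: [38, 96, 17, 99, 84, 68, 61, 61]
Insert 17: [17, 38, 96, 99, 84, 68, 61, 61]
Insert 99: [17, 38, 96, 99, 84, 68, 61, 61]
Insert 84: [17, 38, 84, 96, 99, 68, 61, 61]
Insert 68: [17, 38, 68, 84, 96, 99, 61, 61]
Insert 61: [17, 38, 61, 68, 84, 96, 99, 61]
Insert 61: [17, 38, 61, 61, 68, 84, 96, 99]

Sorted: [17, 38, 61, 61, 68, 84, 96, 99]


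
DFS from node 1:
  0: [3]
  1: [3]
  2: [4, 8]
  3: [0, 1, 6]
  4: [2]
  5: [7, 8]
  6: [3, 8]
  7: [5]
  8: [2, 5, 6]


Visit 1, push [3]
Visit 3, push [6, 0]
Visit 0, push []
Visit 6, push [8]
Visit 8, push [5, 2]
Visit 2, push [4]
Visit 4, push []
Visit 5, push [7]
Visit 7, push []

DFS order: [1, 3, 0, 6, 8, 2, 4, 5, 7]


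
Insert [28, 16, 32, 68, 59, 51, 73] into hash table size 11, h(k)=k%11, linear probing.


Insert 28: h=6 -> slot 6
Insert 16: h=5 -> slot 5
Insert 32: h=10 -> slot 10
Insert 68: h=2 -> slot 2
Insert 59: h=4 -> slot 4
Insert 51: h=7 -> slot 7
Insert 73: h=7, 1 probes -> slot 8

Table: [None, None, 68, None, 59, 16, 28, 51, 73, None, 32]


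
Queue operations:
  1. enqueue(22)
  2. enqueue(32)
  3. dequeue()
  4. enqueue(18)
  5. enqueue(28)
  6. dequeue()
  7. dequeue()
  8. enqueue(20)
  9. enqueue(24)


enqueue(22) -> [22]
enqueue(32) -> [22, 32]
dequeue()->22, [32]
enqueue(18) -> [32, 18]
enqueue(28) -> [32, 18, 28]
dequeue()->32, [18, 28]
dequeue()->18, [28]
enqueue(20) -> [28, 20]
enqueue(24) -> [28, 20, 24]

Final queue: [28, 20, 24]


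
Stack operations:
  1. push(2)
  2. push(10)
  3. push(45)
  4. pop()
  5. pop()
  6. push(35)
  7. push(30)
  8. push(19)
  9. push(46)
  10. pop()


push(2) -> [2]
push(10) -> [2, 10]
push(45) -> [2, 10, 45]
pop()->45, [2, 10]
pop()->10, [2]
push(35) -> [2, 35]
push(30) -> [2, 35, 30]
push(19) -> [2, 35, 30, 19]
push(46) -> [2, 35, 30, 19, 46]
pop()->46, [2, 35, 30, 19]

Final stack: [2, 35, 30, 19]


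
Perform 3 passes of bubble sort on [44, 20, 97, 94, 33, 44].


Initial: [44, 20, 97, 94, 33, 44]
Pass 1: [20, 44, 94, 33, 44, 97] (4 swaps)
Pass 2: [20, 44, 33, 44, 94, 97] (2 swaps)
Pass 3: [20, 33, 44, 44, 94, 97] (1 swaps)

After 3 passes: [20, 33, 44, 44, 94, 97]


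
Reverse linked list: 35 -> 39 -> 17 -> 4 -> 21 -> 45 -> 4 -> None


Step 1: curr=35, set curr.next=prev(None) | reversed so far: 35
Step 2: curr=39, set curr.next=prev(35) | reversed so far: 39 -> 35
Step 3: curr=17, set curr.next=prev(39) | reversed so far: 17 -> 39 -> 35
Step 4: curr=4, set curr.next=prev(17) | reversed so far: 4 -> 17 -> 39 -> 35
Step 5: curr=21, set curr.next=prev(4) | reversed so far: 21 -> 4 -> 17 -> 39 -> 35
Step 6: curr=45, set curr.next=prev(21) | reversed so far: 45 -> 21 -> 4 -> 17 -> 39 -> 35
Step 7: curr=4, set curr.next=prev(45) | reversed so far: 4 -> 45 -> 21 -> 4 -> 17 -> 39 -> 35

4 -> 45 -> 21 -> 4 -> 17 -> 39 -> 35 -> None


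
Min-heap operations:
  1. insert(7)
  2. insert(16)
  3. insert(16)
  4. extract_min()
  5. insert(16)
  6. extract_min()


insert(7) -> [7]
insert(16) -> [7, 16]
insert(16) -> [7, 16, 16]
extract_min()->7, [16, 16]
insert(16) -> [16, 16, 16]
extract_min()->16, [16, 16]

Final heap: [16, 16]


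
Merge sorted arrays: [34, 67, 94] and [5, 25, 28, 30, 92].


Take 5 from B
Take 25 from B
Take 28 from B
Take 30 from B
Take 34 from A
Take 67 from A
Take 92 from B

Merged: [5, 25, 28, 30, 34, 67, 92, 94]


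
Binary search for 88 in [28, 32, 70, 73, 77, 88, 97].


Step 1: lo=0, hi=6, mid=3, val=73
Step 2: lo=4, hi=6, mid=5, val=88

Found at index 5


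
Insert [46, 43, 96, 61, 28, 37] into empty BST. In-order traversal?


Insert 46: root
Insert 43: L from 46
Insert 96: R from 46
Insert 61: R from 46 -> L from 96
Insert 28: L from 46 -> L from 43
Insert 37: L from 46 -> L from 43 -> R from 28

In-order: [28, 37, 43, 46, 61, 96]


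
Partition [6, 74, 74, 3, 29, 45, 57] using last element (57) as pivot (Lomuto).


Pivot: 57
  6 <= 57: advance i (no swap)
  3 <= 57: swap -> [6, 3, 74, 74, 29, 45, 57]
  29 <= 57: swap -> [6, 3, 29, 74, 74, 45, 57]
  45 <= 57: swap -> [6, 3, 29, 45, 74, 74, 57]
Place pivot at 4: [6, 3, 29, 45, 57, 74, 74]

Partitioned: [6, 3, 29, 45, 57, 74, 74]


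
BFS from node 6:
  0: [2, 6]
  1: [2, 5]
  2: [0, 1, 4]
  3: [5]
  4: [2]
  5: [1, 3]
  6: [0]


Visit 6, enqueue [0]
Visit 0, enqueue [2]
Visit 2, enqueue [1, 4]
Visit 1, enqueue [5]
Visit 4, enqueue []
Visit 5, enqueue [3]
Visit 3, enqueue []

BFS order: [6, 0, 2, 1, 4, 5, 3]


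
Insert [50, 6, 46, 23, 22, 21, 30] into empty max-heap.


Insert 50: [50]
Insert 6: [50, 6]
Insert 46: [50, 6, 46]
Insert 23: [50, 23, 46, 6]
Insert 22: [50, 23, 46, 6, 22]
Insert 21: [50, 23, 46, 6, 22, 21]
Insert 30: [50, 23, 46, 6, 22, 21, 30]

Final heap: [50, 23, 46, 6, 22, 21, 30]


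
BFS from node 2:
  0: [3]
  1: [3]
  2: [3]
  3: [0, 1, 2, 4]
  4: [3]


Visit 2, enqueue [3]
Visit 3, enqueue [0, 1, 4]
Visit 0, enqueue []
Visit 1, enqueue []
Visit 4, enqueue []

BFS order: [2, 3, 0, 1, 4]


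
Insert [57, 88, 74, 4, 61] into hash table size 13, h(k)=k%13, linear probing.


Insert 57: h=5 -> slot 5
Insert 88: h=10 -> slot 10
Insert 74: h=9 -> slot 9
Insert 4: h=4 -> slot 4
Insert 61: h=9, 2 probes -> slot 11

Table: [None, None, None, None, 4, 57, None, None, None, 74, 88, 61, None]


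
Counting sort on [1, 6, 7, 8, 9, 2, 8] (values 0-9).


Input: [1, 6, 7, 8, 9, 2, 8]
Counts: [0, 1, 1, 0, 0, 0, 1, 1, 2, 1]

Sorted: [1, 2, 6, 7, 8, 8, 9]


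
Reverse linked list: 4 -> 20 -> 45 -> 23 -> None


Step 1: curr=4, set curr.next=prev(None) | reversed so far: 4
Step 2: curr=20, set curr.next=prev(4) | reversed so far: 20 -> 4
Step 3: curr=45, set curr.next=prev(20) | reversed so far: 45 -> 20 -> 4
Step 4: curr=23, set curr.next=prev(45) | reversed so far: 23 -> 45 -> 20 -> 4

23 -> 45 -> 20 -> 4 -> None


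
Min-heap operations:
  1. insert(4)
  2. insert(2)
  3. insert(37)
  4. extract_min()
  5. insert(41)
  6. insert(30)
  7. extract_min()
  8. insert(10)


insert(4) -> [4]
insert(2) -> [2, 4]
insert(37) -> [2, 4, 37]
extract_min()->2, [4, 37]
insert(41) -> [4, 37, 41]
insert(30) -> [4, 30, 41, 37]
extract_min()->4, [30, 37, 41]
insert(10) -> [10, 30, 41, 37]

Final heap: [10, 30, 41, 37]


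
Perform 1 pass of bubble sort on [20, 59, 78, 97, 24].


Initial: [20, 59, 78, 97, 24]
Pass 1: [20, 59, 78, 24, 97] (1 swaps)

After 1 pass: [20, 59, 78, 24, 97]


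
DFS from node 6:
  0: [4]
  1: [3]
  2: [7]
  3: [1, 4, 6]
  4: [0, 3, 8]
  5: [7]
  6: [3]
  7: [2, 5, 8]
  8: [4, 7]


Visit 6, push [3]
Visit 3, push [4, 1]
Visit 1, push []
Visit 4, push [8, 0]
Visit 0, push []
Visit 8, push [7]
Visit 7, push [5, 2]
Visit 2, push []
Visit 5, push []

DFS order: [6, 3, 1, 4, 0, 8, 7, 2, 5]


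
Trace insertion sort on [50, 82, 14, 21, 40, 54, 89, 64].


Initial: [50, 82, 14, 21, 40, 54, 89, 64]
Insert 82: [50, 82, 14, 21, 40, 54, 89, 64]
Insert 14: [14, 50, 82, 21, 40, 54, 89, 64]
Insert 21: [14, 21, 50, 82, 40, 54, 89, 64]
Insert 40: [14, 21, 40, 50, 82, 54, 89, 64]
Insert 54: [14, 21, 40, 50, 54, 82, 89, 64]
Insert 89: [14, 21, 40, 50, 54, 82, 89, 64]
Insert 64: [14, 21, 40, 50, 54, 64, 82, 89]

Sorted: [14, 21, 40, 50, 54, 64, 82, 89]


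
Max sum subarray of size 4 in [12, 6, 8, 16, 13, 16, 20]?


[0:4]: 42
[1:5]: 43
[2:6]: 53
[3:7]: 65

Max: 65 at [3:7]


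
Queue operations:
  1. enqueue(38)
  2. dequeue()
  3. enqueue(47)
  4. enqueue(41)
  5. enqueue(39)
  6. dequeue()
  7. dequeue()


enqueue(38) -> [38]
dequeue()->38, []
enqueue(47) -> [47]
enqueue(41) -> [47, 41]
enqueue(39) -> [47, 41, 39]
dequeue()->47, [41, 39]
dequeue()->41, [39]

Final queue: [39]


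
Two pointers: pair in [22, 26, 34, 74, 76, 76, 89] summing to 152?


lo=0(22)+hi=6(89)=111
lo=1(26)+hi=6(89)=115
lo=2(34)+hi=6(89)=123
lo=3(74)+hi=6(89)=163
lo=3(74)+hi=5(76)=150
lo=4(76)+hi=5(76)=152

Yes: 76+76=152


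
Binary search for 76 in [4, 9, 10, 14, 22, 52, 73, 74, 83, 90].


Step 1: lo=0, hi=9, mid=4, val=22
Step 2: lo=5, hi=9, mid=7, val=74
Step 3: lo=8, hi=9, mid=8, val=83

Not found


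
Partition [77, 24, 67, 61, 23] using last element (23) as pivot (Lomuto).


Pivot: 23
Place pivot at 0: [23, 24, 67, 61, 77]

Partitioned: [23, 24, 67, 61, 77]


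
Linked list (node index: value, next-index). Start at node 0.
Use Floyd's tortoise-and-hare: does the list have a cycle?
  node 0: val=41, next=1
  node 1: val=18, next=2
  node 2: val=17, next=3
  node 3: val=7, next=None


Floyd's tortoise (slow, +1) and hare (fast, +2):
  init: slow=0, fast=0
  step 1: slow=1, fast=2
  step 2: fast 2->3->None, no cycle

Cycle: no


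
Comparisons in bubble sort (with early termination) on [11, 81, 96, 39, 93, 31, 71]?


Algorithm: bubble sort (with early termination)
Input: [11, 81, 96, 39, 93, 31, 71]
Sorted: [11, 31, 39, 71, 81, 93, 96]

20


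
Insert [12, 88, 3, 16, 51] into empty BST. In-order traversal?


Insert 12: root
Insert 88: R from 12
Insert 3: L from 12
Insert 16: R from 12 -> L from 88
Insert 51: R from 12 -> L from 88 -> R from 16

In-order: [3, 12, 16, 51, 88]


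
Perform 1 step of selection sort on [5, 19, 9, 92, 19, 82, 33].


Initial: [5, 19, 9, 92, 19, 82, 33]
Step 1: min=5 at 0
  Swap: [5, 19, 9, 92, 19, 82, 33]

After 1 step: [5, 19, 9, 92, 19, 82, 33]


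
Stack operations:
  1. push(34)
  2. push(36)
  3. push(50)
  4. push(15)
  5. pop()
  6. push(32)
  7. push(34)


push(34) -> [34]
push(36) -> [34, 36]
push(50) -> [34, 36, 50]
push(15) -> [34, 36, 50, 15]
pop()->15, [34, 36, 50]
push(32) -> [34, 36, 50, 32]
push(34) -> [34, 36, 50, 32, 34]

Final stack: [34, 36, 50, 32, 34]


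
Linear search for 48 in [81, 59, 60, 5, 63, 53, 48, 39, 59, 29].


i=0: 81!=48
i=1: 59!=48
i=2: 60!=48
i=3: 5!=48
i=4: 63!=48
i=5: 53!=48
i=6: 48==48 found!

Found at 6, 7 comps


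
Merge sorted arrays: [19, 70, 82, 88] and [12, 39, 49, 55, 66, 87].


Take 12 from B
Take 19 from A
Take 39 from B
Take 49 from B
Take 55 from B
Take 66 from B
Take 70 from A
Take 82 from A
Take 87 from B

Merged: [12, 19, 39, 49, 55, 66, 70, 82, 87, 88]


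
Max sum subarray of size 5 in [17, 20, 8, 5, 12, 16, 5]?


[0:5]: 62
[1:6]: 61
[2:7]: 46

Max: 62 at [0:5]


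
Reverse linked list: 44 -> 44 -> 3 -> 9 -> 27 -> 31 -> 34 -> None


Step 1: curr=44, set curr.next=prev(None) | reversed so far: 44
Step 2: curr=44, set curr.next=prev(44) | reversed so far: 44 -> 44
Step 3: curr=3, set curr.next=prev(44) | reversed so far: 3 -> 44 -> 44
Step 4: curr=9, set curr.next=prev(3) | reversed so far: 9 -> 3 -> 44 -> 44
Step 5: curr=27, set curr.next=prev(9) | reversed so far: 27 -> 9 -> 3 -> 44 -> 44
Step 6: curr=31, set curr.next=prev(27) | reversed so far: 31 -> 27 -> 9 -> 3 -> 44 -> 44
Step 7: curr=34, set curr.next=prev(31) | reversed so far: 34 -> 31 -> 27 -> 9 -> 3 -> 44 -> 44

34 -> 31 -> 27 -> 9 -> 3 -> 44 -> 44 -> None


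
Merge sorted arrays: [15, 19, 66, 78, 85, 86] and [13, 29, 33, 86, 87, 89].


Take 13 from B
Take 15 from A
Take 19 from A
Take 29 from B
Take 33 from B
Take 66 from A
Take 78 from A
Take 85 from A
Take 86 from A

Merged: [13, 15, 19, 29, 33, 66, 78, 85, 86, 86, 87, 89]


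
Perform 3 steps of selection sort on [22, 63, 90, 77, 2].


Initial: [22, 63, 90, 77, 2]
Step 1: min=2 at 4
  Swap: [2, 63, 90, 77, 22]
Step 2: min=22 at 4
  Swap: [2, 22, 90, 77, 63]
Step 3: min=63 at 4
  Swap: [2, 22, 63, 77, 90]

After 3 steps: [2, 22, 63, 77, 90]


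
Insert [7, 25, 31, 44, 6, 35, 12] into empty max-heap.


Insert 7: [7]
Insert 25: [25, 7]
Insert 31: [31, 7, 25]
Insert 44: [44, 31, 25, 7]
Insert 6: [44, 31, 25, 7, 6]
Insert 35: [44, 31, 35, 7, 6, 25]
Insert 12: [44, 31, 35, 7, 6, 25, 12]

Final heap: [44, 31, 35, 7, 6, 25, 12]


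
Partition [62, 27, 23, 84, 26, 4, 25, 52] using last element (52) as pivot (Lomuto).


Pivot: 52
  27 <= 52: swap -> [27, 62, 23, 84, 26, 4, 25, 52]
  23 <= 52: swap -> [27, 23, 62, 84, 26, 4, 25, 52]
  26 <= 52: swap -> [27, 23, 26, 84, 62, 4, 25, 52]
  4 <= 52: swap -> [27, 23, 26, 4, 62, 84, 25, 52]
  25 <= 52: swap -> [27, 23, 26, 4, 25, 84, 62, 52]
Place pivot at 5: [27, 23, 26, 4, 25, 52, 62, 84]

Partitioned: [27, 23, 26, 4, 25, 52, 62, 84]


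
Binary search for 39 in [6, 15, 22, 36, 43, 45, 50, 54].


Step 1: lo=0, hi=7, mid=3, val=36
Step 2: lo=4, hi=7, mid=5, val=45
Step 3: lo=4, hi=4, mid=4, val=43

Not found


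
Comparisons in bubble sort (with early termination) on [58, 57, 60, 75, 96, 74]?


Algorithm: bubble sort (with early termination)
Input: [58, 57, 60, 75, 96, 74]
Sorted: [57, 58, 60, 74, 75, 96]

12


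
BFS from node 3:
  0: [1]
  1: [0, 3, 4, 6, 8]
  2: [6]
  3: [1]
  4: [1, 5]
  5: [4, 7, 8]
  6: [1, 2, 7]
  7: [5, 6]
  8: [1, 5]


Visit 3, enqueue [1]
Visit 1, enqueue [0, 4, 6, 8]
Visit 0, enqueue []
Visit 4, enqueue [5]
Visit 6, enqueue [2, 7]
Visit 8, enqueue []
Visit 5, enqueue []
Visit 2, enqueue []
Visit 7, enqueue []

BFS order: [3, 1, 0, 4, 6, 8, 5, 2, 7]


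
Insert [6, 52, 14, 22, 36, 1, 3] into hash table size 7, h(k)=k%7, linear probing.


Insert 6: h=6 -> slot 6
Insert 52: h=3 -> slot 3
Insert 14: h=0 -> slot 0
Insert 22: h=1 -> slot 1
Insert 36: h=1, 1 probes -> slot 2
Insert 1: h=1, 3 probes -> slot 4
Insert 3: h=3, 2 probes -> slot 5

Table: [14, 22, 36, 52, 1, 3, 6]


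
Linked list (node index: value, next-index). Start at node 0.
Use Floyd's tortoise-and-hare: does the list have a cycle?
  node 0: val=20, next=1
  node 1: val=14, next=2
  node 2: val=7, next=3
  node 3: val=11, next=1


Floyd's tortoise (slow, +1) and hare (fast, +2):
  init: slow=0, fast=0
  step 1: slow=1, fast=2
  step 2: slow=2, fast=1
  step 3: slow=3, fast=3
  slow == fast at node 3: cycle detected

Cycle: yes


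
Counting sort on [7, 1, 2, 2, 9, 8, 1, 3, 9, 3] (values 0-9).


Input: [7, 1, 2, 2, 9, 8, 1, 3, 9, 3]
Counts: [0, 2, 2, 2, 0, 0, 0, 1, 1, 2]

Sorted: [1, 1, 2, 2, 3, 3, 7, 8, 9, 9]


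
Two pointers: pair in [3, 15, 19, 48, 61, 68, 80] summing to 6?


lo=0(3)+hi=6(80)=83
lo=0(3)+hi=5(68)=71
lo=0(3)+hi=4(61)=64
lo=0(3)+hi=3(48)=51
lo=0(3)+hi=2(19)=22
lo=0(3)+hi=1(15)=18

No pair found


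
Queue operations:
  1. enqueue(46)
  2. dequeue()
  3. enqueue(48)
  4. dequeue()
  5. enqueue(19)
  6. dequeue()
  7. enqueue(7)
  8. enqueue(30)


enqueue(46) -> [46]
dequeue()->46, []
enqueue(48) -> [48]
dequeue()->48, []
enqueue(19) -> [19]
dequeue()->19, []
enqueue(7) -> [7]
enqueue(30) -> [7, 30]

Final queue: [7, 30]


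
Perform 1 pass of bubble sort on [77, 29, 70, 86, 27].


Initial: [77, 29, 70, 86, 27]
Pass 1: [29, 70, 77, 27, 86] (3 swaps)

After 1 pass: [29, 70, 77, 27, 86]


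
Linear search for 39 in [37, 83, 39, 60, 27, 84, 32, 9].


i=0: 37!=39
i=1: 83!=39
i=2: 39==39 found!

Found at 2, 3 comps


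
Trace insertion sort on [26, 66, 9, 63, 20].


Initial: [26, 66, 9, 63, 20]
Insert 66: [26, 66, 9, 63, 20]
Insert 9: [9, 26, 66, 63, 20]
Insert 63: [9, 26, 63, 66, 20]
Insert 20: [9, 20, 26, 63, 66]

Sorted: [9, 20, 26, 63, 66]


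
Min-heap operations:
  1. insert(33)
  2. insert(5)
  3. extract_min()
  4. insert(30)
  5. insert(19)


insert(33) -> [33]
insert(5) -> [5, 33]
extract_min()->5, [33]
insert(30) -> [30, 33]
insert(19) -> [19, 33, 30]

Final heap: [19, 33, 30]


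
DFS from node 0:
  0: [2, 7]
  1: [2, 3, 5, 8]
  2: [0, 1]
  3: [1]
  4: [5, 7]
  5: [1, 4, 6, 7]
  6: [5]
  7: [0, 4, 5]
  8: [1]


Visit 0, push [7, 2]
Visit 2, push [1]
Visit 1, push [8, 5, 3]
Visit 3, push []
Visit 5, push [7, 6, 4]
Visit 4, push [7]
Visit 7, push []
Visit 6, push []
Visit 8, push []

DFS order: [0, 2, 1, 3, 5, 4, 7, 6, 8]


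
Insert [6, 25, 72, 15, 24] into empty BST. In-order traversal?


Insert 6: root
Insert 25: R from 6
Insert 72: R from 6 -> R from 25
Insert 15: R from 6 -> L from 25
Insert 24: R from 6 -> L from 25 -> R from 15

In-order: [6, 15, 24, 25, 72]


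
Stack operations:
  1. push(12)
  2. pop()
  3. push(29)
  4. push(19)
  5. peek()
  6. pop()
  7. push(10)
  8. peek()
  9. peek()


push(12) -> [12]
pop()->12, []
push(29) -> [29]
push(19) -> [29, 19]
peek()->19
pop()->19, [29]
push(10) -> [29, 10]
peek()->10
peek()->10

Final stack: [29, 10]


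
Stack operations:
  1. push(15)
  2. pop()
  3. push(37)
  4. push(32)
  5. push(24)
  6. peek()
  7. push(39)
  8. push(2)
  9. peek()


push(15) -> [15]
pop()->15, []
push(37) -> [37]
push(32) -> [37, 32]
push(24) -> [37, 32, 24]
peek()->24
push(39) -> [37, 32, 24, 39]
push(2) -> [37, 32, 24, 39, 2]
peek()->2

Final stack: [37, 32, 24, 39, 2]


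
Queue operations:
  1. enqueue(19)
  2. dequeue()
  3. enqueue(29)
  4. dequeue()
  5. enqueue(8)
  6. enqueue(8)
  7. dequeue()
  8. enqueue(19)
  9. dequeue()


enqueue(19) -> [19]
dequeue()->19, []
enqueue(29) -> [29]
dequeue()->29, []
enqueue(8) -> [8]
enqueue(8) -> [8, 8]
dequeue()->8, [8]
enqueue(19) -> [8, 19]
dequeue()->8, [19]

Final queue: [19]


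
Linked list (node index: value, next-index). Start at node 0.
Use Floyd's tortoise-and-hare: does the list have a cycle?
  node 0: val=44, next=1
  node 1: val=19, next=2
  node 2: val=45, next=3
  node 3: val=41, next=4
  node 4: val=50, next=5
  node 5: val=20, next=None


Floyd's tortoise (slow, +1) and hare (fast, +2):
  init: slow=0, fast=0
  step 1: slow=1, fast=2
  step 2: slow=2, fast=4
  step 3: fast 4->5->None, no cycle

Cycle: no


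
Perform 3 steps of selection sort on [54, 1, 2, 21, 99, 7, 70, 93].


Initial: [54, 1, 2, 21, 99, 7, 70, 93]
Step 1: min=1 at 1
  Swap: [1, 54, 2, 21, 99, 7, 70, 93]
Step 2: min=2 at 2
  Swap: [1, 2, 54, 21, 99, 7, 70, 93]
Step 3: min=7 at 5
  Swap: [1, 2, 7, 21, 99, 54, 70, 93]

After 3 steps: [1, 2, 7, 21, 99, 54, 70, 93]


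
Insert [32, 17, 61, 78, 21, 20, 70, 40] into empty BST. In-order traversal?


Insert 32: root
Insert 17: L from 32
Insert 61: R from 32
Insert 78: R from 32 -> R from 61
Insert 21: L from 32 -> R from 17
Insert 20: L from 32 -> R from 17 -> L from 21
Insert 70: R from 32 -> R from 61 -> L from 78
Insert 40: R from 32 -> L from 61

In-order: [17, 20, 21, 32, 40, 61, 70, 78]


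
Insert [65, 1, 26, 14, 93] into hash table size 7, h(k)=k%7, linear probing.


Insert 65: h=2 -> slot 2
Insert 1: h=1 -> slot 1
Insert 26: h=5 -> slot 5
Insert 14: h=0 -> slot 0
Insert 93: h=2, 1 probes -> slot 3

Table: [14, 1, 65, 93, None, 26, None]


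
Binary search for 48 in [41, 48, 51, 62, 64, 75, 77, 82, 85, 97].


Step 1: lo=0, hi=9, mid=4, val=64
Step 2: lo=0, hi=3, mid=1, val=48

Found at index 1


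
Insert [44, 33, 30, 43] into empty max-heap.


Insert 44: [44]
Insert 33: [44, 33]
Insert 30: [44, 33, 30]
Insert 43: [44, 43, 30, 33]

Final heap: [44, 43, 30, 33]


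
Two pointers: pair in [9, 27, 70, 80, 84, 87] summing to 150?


lo=0(9)+hi=5(87)=96
lo=1(27)+hi=5(87)=114
lo=2(70)+hi=5(87)=157
lo=2(70)+hi=4(84)=154
lo=2(70)+hi=3(80)=150

Yes: 70+80=150


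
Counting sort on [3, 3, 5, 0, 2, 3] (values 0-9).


Input: [3, 3, 5, 0, 2, 3]
Counts: [1, 0, 1, 3, 0, 1, 0, 0, 0, 0]

Sorted: [0, 2, 3, 3, 3, 5]


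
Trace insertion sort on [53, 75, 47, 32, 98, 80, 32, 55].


Initial: [53, 75, 47, 32, 98, 80, 32, 55]
Insert 75: [53, 75, 47, 32, 98, 80, 32, 55]
Insert 47: [47, 53, 75, 32, 98, 80, 32, 55]
Insert 32: [32, 47, 53, 75, 98, 80, 32, 55]
Insert 98: [32, 47, 53, 75, 98, 80, 32, 55]
Insert 80: [32, 47, 53, 75, 80, 98, 32, 55]
Insert 32: [32, 32, 47, 53, 75, 80, 98, 55]
Insert 55: [32, 32, 47, 53, 55, 75, 80, 98]

Sorted: [32, 32, 47, 53, 55, 75, 80, 98]


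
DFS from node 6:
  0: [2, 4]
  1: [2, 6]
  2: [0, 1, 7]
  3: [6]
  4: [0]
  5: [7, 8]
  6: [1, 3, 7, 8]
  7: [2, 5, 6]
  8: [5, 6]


Visit 6, push [8, 7, 3, 1]
Visit 1, push [2]
Visit 2, push [7, 0]
Visit 0, push [4]
Visit 4, push []
Visit 7, push [5]
Visit 5, push [8]
Visit 8, push []
Visit 3, push []

DFS order: [6, 1, 2, 0, 4, 7, 5, 8, 3]


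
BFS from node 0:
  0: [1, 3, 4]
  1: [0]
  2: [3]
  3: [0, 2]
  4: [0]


Visit 0, enqueue [1, 3, 4]
Visit 1, enqueue []
Visit 3, enqueue [2]
Visit 4, enqueue []
Visit 2, enqueue []

BFS order: [0, 1, 3, 4, 2]


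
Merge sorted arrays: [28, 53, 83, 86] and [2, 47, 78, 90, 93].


Take 2 from B
Take 28 from A
Take 47 from B
Take 53 from A
Take 78 from B
Take 83 from A
Take 86 from A

Merged: [2, 28, 47, 53, 78, 83, 86, 90, 93]


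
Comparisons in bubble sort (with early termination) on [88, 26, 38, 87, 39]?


Algorithm: bubble sort (with early termination)
Input: [88, 26, 38, 87, 39]
Sorted: [26, 38, 39, 87, 88]

9


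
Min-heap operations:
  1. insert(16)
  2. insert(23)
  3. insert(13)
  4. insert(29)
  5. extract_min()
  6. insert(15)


insert(16) -> [16]
insert(23) -> [16, 23]
insert(13) -> [13, 23, 16]
insert(29) -> [13, 23, 16, 29]
extract_min()->13, [16, 23, 29]
insert(15) -> [15, 16, 29, 23]

Final heap: [15, 16, 29, 23]


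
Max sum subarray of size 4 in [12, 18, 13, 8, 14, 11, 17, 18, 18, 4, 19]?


[0:4]: 51
[1:5]: 53
[2:6]: 46
[3:7]: 50
[4:8]: 60
[5:9]: 64
[6:10]: 57
[7:11]: 59

Max: 64 at [5:9]


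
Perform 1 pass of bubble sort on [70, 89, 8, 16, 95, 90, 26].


Initial: [70, 89, 8, 16, 95, 90, 26]
Pass 1: [70, 8, 16, 89, 90, 26, 95] (4 swaps)

After 1 pass: [70, 8, 16, 89, 90, 26, 95]


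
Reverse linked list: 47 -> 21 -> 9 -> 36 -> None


Step 1: curr=47, set curr.next=prev(None) | reversed so far: 47
Step 2: curr=21, set curr.next=prev(47) | reversed so far: 21 -> 47
Step 3: curr=9, set curr.next=prev(21) | reversed so far: 9 -> 21 -> 47
Step 4: curr=36, set curr.next=prev(9) | reversed so far: 36 -> 9 -> 21 -> 47

36 -> 9 -> 21 -> 47 -> None


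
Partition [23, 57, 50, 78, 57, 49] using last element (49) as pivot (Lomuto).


Pivot: 49
  23 <= 49: advance i (no swap)
Place pivot at 1: [23, 49, 50, 78, 57, 57]

Partitioned: [23, 49, 50, 78, 57, 57]


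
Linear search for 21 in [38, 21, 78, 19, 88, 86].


i=0: 38!=21
i=1: 21==21 found!

Found at 1, 2 comps


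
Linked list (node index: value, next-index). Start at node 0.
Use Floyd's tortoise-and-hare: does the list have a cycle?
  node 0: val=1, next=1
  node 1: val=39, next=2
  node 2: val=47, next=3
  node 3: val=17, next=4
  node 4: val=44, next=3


Floyd's tortoise (slow, +1) and hare (fast, +2):
  init: slow=0, fast=0
  step 1: slow=1, fast=2
  step 2: slow=2, fast=4
  step 3: slow=3, fast=4
  step 4: slow=4, fast=4
  slow == fast at node 4: cycle detected

Cycle: yes


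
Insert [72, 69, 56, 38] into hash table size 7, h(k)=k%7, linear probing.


Insert 72: h=2 -> slot 2
Insert 69: h=6 -> slot 6
Insert 56: h=0 -> slot 0
Insert 38: h=3 -> slot 3

Table: [56, None, 72, 38, None, None, 69]


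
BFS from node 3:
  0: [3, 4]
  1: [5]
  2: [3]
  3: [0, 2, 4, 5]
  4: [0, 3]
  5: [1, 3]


Visit 3, enqueue [0, 2, 4, 5]
Visit 0, enqueue []
Visit 2, enqueue []
Visit 4, enqueue []
Visit 5, enqueue [1]
Visit 1, enqueue []

BFS order: [3, 0, 2, 4, 5, 1]


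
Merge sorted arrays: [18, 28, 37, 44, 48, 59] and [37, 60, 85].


Take 18 from A
Take 28 from A
Take 37 from A
Take 37 from B
Take 44 from A
Take 48 from A
Take 59 from A

Merged: [18, 28, 37, 37, 44, 48, 59, 60, 85]


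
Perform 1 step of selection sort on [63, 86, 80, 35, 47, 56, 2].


Initial: [63, 86, 80, 35, 47, 56, 2]
Step 1: min=2 at 6
  Swap: [2, 86, 80, 35, 47, 56, 63]

After 1 step: [2, 86, 80, 35, 47, 56, 63]


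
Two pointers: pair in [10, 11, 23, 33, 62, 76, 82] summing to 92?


lo=0(10)+hi=6(82)=92

Yes: 10+82=92


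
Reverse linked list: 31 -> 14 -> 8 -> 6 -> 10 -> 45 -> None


Step 1: curr=31, set curr.next=prev(None) | reversed so far: 31
Step 2: curr=14, set curr.next=prev(31) | reversed so far: 14 -> 31
Step 3: curr=8, set curr.next=prev(14) | reversed so far: 8 -> 14 -> 31
Step 4: curr=6, set curr.next=prev(8) | reversed so far: 6 -> 8 -> 14 -> 31
Step 5: curr=10, set curr.next=prev(6) | reversed so far: 10 -> 6 -> 8 -> 14 -> 31
Step 6: curr=45, set curr.next=prev(10) | reversed so far: 45 -> 10 -> 6 -> 8 -> 14 -> 31

45 -> 10 -> 6 -> 8 -> 14 -> 31 -> None


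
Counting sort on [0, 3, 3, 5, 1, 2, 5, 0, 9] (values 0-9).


Input: [0, 3, 3, 5, 1, 2, 5, 0, 9]
Counts: [2, 1, 1, 2, 0, 2, 0, 0, 0, 1]

Sorted: [0, 0, 1, 2, 3, 3, 5, 5, 9]


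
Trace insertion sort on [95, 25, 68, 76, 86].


Initial: [95, 25, 68, 76, 86]
Insert 25: [25, 95, 68, 76, 86]
Insert 68: [25, 68, 95, 76, 86]
Insert 76: [25, 68, 76, 95, 86]
Insert 86: [25, 68, 76, 86, 95]

Sorted: [25, 68, 76, 86, 95]


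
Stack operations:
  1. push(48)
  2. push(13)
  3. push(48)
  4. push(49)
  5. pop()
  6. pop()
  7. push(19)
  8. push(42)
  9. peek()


push(48) -> [48]
push(13) -> [48, 13]
push(48) -> [48, 13, 48]
push(49) -> [48, 13, 48, 49]
pop()->49, [48, 13, 48]
pop()->48, [48, 13]
push(19) -> [48, 13, 19]
push(42) -> [48, 13, 19, 42]
peek()->42

Final stack: [48, 13, 19, 42]


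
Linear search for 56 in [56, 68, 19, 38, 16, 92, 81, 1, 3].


i=0: 56==56 found!

Found at 0, 1 comps


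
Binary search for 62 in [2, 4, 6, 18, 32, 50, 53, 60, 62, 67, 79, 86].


Step 1: lo=0, hi=11, mid=5, val=50
Step 2: lo=6, hi=11, mid=8, val=62

Found at index 8


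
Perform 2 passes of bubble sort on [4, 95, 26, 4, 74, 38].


Initial: [4, 95, 26, 4, 74, 38]
Pass 1: [4, 26, 4, 74, 38, 95] (4 swaps)
Pass 2: [4, 4, 26, 38, 74, 95] (2 swaps)

After 2 passes: [4, 4, 26, 38, 74, 95]


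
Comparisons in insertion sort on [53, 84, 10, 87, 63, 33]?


Algorithm: insertion sort
Input: [53, 84, 10, 87, 63, 33]
Sorted: [10, 33, 53, 63, 84, 87]

12


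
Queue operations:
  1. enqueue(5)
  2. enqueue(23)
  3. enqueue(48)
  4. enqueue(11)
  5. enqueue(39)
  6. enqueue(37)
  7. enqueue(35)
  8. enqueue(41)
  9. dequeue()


enqueue(5) -> [5]
enqueue(23) -> [5, 23]
enqueue(48) -> [5, 23, 48]
enqueue(11) -> [5, 23, 48, 11]
enqueue(39) -> [5, 23, 48, 11, 39]
enqueue(37) -> [5, 23, 48, 11, 39, 37]
enqueue(35) -> [5, 23, 48, 11, 39, 37, 35]
enqueue(41) -> [5, 23, 48, 11, 39, 37, 35, 41]
dequeue()->5, [23, 48, 11, 39, 37, 35, 41]

Final queue: [23, 48, 11, 39, 37, 35, 41]


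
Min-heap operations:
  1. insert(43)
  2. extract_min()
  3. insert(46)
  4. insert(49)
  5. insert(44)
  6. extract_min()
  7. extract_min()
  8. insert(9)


insert(43) -> [43]
extract_min()->43, []
insert(46) -> [46]
insert(49) -> [46, 49]
insert(44) -> [44, 49, 46]
extract_min()->44, [46, 49]
extract_min()->46, [49]
insert(9) -> [9, 49]

Final heap: [9, 49]


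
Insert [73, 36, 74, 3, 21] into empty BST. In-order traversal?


Insert 73: root
Insert 36: L from 73
Insert 74: R from 73
Insert 3: L from 73 -> L from 36
Insert 21: L from 73 -> L from 36 -> R from 3

In-order: [3, 21, 36, 73, 74]


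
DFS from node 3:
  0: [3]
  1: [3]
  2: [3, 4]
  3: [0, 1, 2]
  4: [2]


Visit 3, push [2, 1, 0]
Visit 0, push []
Visit 1, push []
Visit 2, push [4]
Visit 4, push []

DFS order: [3, 0, 1, 2, 4]


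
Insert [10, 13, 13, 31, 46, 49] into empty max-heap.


Insert 10: [10]
Insert 13: [13, 10]
Insert 13: [13, 10, 13]
Insert 31: [31, 13, 13, 10]
Insert 46: [46, 31, 13, 10, 13]
Insert 49: [49, 31, 46, 10, 13, 13]

Final heap: [49, 31, 46, 10, 13, 13]


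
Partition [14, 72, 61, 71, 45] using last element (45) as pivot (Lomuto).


Pivot: 45
  14 <= 45: advance i (no swap)
Place pivot at 1: [14, 45, 61, 71, 72]

Partitioned: [14, 45, 61, 71, 72]


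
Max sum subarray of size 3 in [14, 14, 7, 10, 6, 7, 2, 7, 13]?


[0:3]: 35
[1:4]: 31
[2:5]: 23
[3:6]: 23
[4:7]: 15
[5:8]: 16
[6:9]: 22

Max: 35 at [0:3]


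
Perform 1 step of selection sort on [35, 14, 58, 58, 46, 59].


Initial: [35, 14, 58, 58, 46, 59]
Step 1: min=14 at 1
  Swap: [14, 35, 58, 58, 46, 59]

After 1 step: [14, 35, 58, 58, 46, 59]


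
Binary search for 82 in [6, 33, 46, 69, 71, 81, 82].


Step 1: lo=0, hi=6, mid=3, val=69
Step 2: lo=4, hi=6, mid=5, val=81
Step 3: lo=6, hi=6, mid=6, val=82

Found at index 6


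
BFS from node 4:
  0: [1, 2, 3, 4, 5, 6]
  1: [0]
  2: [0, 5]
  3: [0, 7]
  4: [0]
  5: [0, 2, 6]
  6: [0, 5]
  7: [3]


Visit 4, enqueue [0]
Visit 0, enqueue [1, 2, 3, 5, 6]
Visit 1, enqueue []
Visit 2, enqueue []
Visit 3, enqueue [7]
Visit 5, enqueue []
Visit 6, enqueue []
Visit 7, enqueue []

BFS order: [4, 0, 1, 2, 3, 5, 6, 7]


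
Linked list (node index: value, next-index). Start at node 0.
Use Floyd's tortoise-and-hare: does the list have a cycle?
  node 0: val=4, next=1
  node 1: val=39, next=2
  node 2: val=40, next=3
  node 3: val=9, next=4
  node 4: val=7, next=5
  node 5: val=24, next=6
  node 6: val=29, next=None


Floyd's tortoise (slow, +1) and hare (fast, +2):
  init: slow=0, fast=0
  step 1: slow=1, fast=2
  step 2: slow=2, fast=4
  step 3: slow=3, fast=6
  step 4: fast -> None, no cycle

Cycle: no


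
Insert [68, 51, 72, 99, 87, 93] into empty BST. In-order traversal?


Insert 68: root
Insert 51: L from 68
Insert 72: R from 68
Insert 99: R from 68 -> R from 72
Insert 87: R from 68 -> R from 72 -> L from 99
Insert 93: R from 68 -> R from 72 -> L from 99 -> R from 87

In-order: [51, 68, 72, 87, 93, 99]


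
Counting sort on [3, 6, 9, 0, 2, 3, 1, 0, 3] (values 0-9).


Input: [3, 6, 9, 0, 2, 3, 1, 0, 3]
Counts: [2, 1, 1, 3, 0, 0, 1, 0, 0, 1]

Sorted: [0, 0, 1, 2, 3, 3, 3, 6, 9]


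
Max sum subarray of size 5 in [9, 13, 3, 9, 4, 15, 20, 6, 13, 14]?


[0:5]: 38
[1:6]: 44
[2:7]: 51
[3:8]: 54
[4:9]: 58
[5:10]: 68

Max: 68 at [5:10]


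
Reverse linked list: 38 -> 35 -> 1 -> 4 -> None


Step 1: curr=38, set curr.next=prev(None) | reversed so far: 38
Step 2: curr=35, set curr.next=prev(38) | reversed so far: 35 -> 38
Step 3: curr=1, set curr.next=prev(35) | reversed so far: 1 -> 35 -> 38
Step 4: curr=4, set curr.next=prev(1) | reversed so far: 4 -> 1 -> 35 -> 38

4 -> 1 -> 35 -> 38 -> None


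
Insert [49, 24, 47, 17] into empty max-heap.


Insert 49: [49]
Insert 24: [49, 24]
Insert 47: [49, 24, 47]
Insert 17: [49, 24, 47, 17]

Final heap: [49, 24, 47, 17]


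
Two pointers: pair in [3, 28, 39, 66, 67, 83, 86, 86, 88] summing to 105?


lo=0(3)+hi=8(88)=91
lo=1(28)+hi=8(88)=116
lo=1(28)+hi=7(86)=114
lo=1(28)+hi=6(86)=114
lo=1(28)+hi=5(83)=111
lo=1(28)+hi=4(67)=95
lo=2(39)+hi=4(67)=106
lo=2(39)+hi=3(66)=105

Yes: 39+66=105


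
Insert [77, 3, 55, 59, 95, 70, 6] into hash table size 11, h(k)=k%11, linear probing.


Insert 77: h=0 -> slot 0
Insert 3: h=3 -> slot 3
Insert 55: h=0, 1 probes -> slot 1
Insert 59: h=4 -> slot 4
Insert 95: h=7 -> slot 7
Insert 70: h=4, 1 probes -> slot 5
Insert 6: h=6 -> slot 6

Table: [77, 55, None, 3, 59, 70, 6, 95, None, None, None]


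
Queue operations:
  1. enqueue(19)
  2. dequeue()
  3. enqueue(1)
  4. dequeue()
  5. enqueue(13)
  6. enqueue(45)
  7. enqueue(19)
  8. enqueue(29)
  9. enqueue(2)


enqueue(19) -> [19]
dequeue()->19, []
enqueue(1) -> [1]
dequeue()->1, []
enqueue(13) -> [13]
enqueue(45) -> [13, 45]
enqueue(19) -> [13, 45, 19]
enqueue(29) -> [13, 45, 19, 29]
enqueue(2) -> [13, 45, 19, 29, 2]

Final queue: [13, 45, 19, 29, 2]


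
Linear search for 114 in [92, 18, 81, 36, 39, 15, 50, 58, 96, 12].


i=0: 92!=114
i=1: 18!=114
i=2: 81!=114
i=3: 36!=114
i=4: 39!=114
i=5: 15!=114
i=6: 50!=114
i=7: 58!=114
i=8: 96!=114
i=9: 12!=114

Not found, 10 comps


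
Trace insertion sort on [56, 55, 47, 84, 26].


Initial: [56, 55, 47, 84, 26]
Insert 55: [55, 56, 47, 84, 26]
Insert 47: [47, 55, 56, 84, 26]
Insert 84: [47, 55, 56, 84, 26]
Insert 26: [26, 47, 55, 56, 84]

Sorted: [26, 47, 55, 56, 84]


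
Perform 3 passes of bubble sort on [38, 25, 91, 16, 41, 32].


Initial: [38, 25, 91, 16, 41, 32]
Pass 1: [25, 38, 16, 41, 32, 91] (4 swaps)
Pass 2: [25, 16, 38, 32, 41, 91] (2 swaps)
Pass 3: [16, 25, 32, 38, 41, 91] (2 swaps)

After 3 passes: [16, 25, 32, 38, 41, 91]


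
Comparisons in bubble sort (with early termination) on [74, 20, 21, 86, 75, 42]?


Algorithm: bubble sort (with early termination)
Input: [74, 20, 21, 86, 75, 42]
Sorted: [20, 21, 42, 74, 75, 86]

14


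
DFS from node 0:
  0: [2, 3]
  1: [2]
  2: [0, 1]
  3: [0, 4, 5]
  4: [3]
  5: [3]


Visit 0, push [3, 2]
Visit 2, push [1]
Visit 1, push []
Visit 3, push [5, 4]
Visit 4, push []
Visit 5, push []

DFS order: [0, 2, 1, 3, 4, 5]


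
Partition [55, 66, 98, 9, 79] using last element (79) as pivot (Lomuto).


Pivot: 79
  55 <= 79: advance i (no swap)
  66 <= 79: advance i (no swap)
  9 <= 79: swap -> [55, 66, 9, 98, 79]
Place pivot at 3: [55, 66, 9, 79, 98]

Partitioned: [55, 66, 9, 79, 98]


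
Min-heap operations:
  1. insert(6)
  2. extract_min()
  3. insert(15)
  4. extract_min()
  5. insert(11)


insert(6) -> [6]
extract_min()->6, []
insert(15) -> [15]
extract_min()->15, []
insert(11) -> [11]

Final heap: [11]


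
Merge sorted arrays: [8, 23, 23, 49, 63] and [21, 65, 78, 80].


Take 8 from A
Take 21 from B
Take 23 from A
Take 23 from A
Take 49 from A
Take 63 from A

Merged: [8, 21, 23, 23, 49, 63, 65, 78, 80]


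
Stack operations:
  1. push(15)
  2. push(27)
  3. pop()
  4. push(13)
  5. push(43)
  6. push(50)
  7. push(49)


push(15) -> [15]
push(27) -> [15, 27]
pop()->27, [15]
push(13) -> [15, 13]
push(43) -> [15, 13, 43]
push(50) -> [15, 13, 43, 50]
push(49) -> [15, 13, 43, 50, 49]

Final stack: [15, 13, 43, 50, 49]


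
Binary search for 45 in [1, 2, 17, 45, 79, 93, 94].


Step 1: lo=0, hi=6, mid=3, val=45

Found at index 3


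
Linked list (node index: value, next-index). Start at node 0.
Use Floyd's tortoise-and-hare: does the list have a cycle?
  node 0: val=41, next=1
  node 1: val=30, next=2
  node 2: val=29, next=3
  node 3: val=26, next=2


Floyd's tortoise (slow, +1) and hare (fast, +2):
  init: slow=0, fast=0
  step 1: slow=1, fast=2
  step 2: slow=2, fast=2
  slow == fast at node 2: cycle detected

Cycle: yes


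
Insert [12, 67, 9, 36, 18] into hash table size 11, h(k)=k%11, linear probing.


Insert 12: h=1 -> slot 1
Insert 67: h=1, 1 probes -> slot 2
Insert 9: h=9 -> slot 9
Insert 36: h=3 -> slot 3
Insert 18: h=7 -> slot 7

Table: [None, 12, 67, 36, None, None, None, 18, None, 9, None]


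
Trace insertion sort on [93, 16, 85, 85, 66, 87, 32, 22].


Initial: [93, 16, 85, 85, 66, 87, 32, 22]
Insert 16: [16, 93, 85, 85, 66, 87, 32, 22]
Insert 85: [16, 85, 93, 85, 66, 87, 32, 22]
Insert 85: [16, 85, 85, 93, 66, 87, 32, 22]
Insert 66: [16, 66, 85, 85, 93, 87, 32, 22]
Insert 87: [16, 66, 85, 85, 87, 93, 32, 22]
Insert 32: [16, 32, 66, 85, 85, 87, 93, 22]
Insert 22: [16, 22, 32, 66, 85, 85, 87, 93]

Sorted: [16, 22, 32, 66, 85, 85, 87, 93]


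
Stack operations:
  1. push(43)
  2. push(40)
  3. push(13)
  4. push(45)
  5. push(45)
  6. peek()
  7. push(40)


push(43) -> [43]
push(40) -> [43, 40]
push(13) -> [43, 40, 13]
push(45) -> [43, 40, 13, 45]
push(45) -> [43, 40, 13, 45, 45]
peek()->45
push(40) -> [43, 40, 13, 45, 45, 40]

Final stack: [43, 40, 13, 45, 45, 40]


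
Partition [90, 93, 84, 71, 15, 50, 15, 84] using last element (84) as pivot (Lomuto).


Pivot: 84
  84 <= 84: swap -> [84, 93, 90, 71, 15, 50, 15, 84]
  71 <= 84: swap -> [84, 71, 90, 93, 15, 50, 15, 84]
  15 <= 84: swap -> [84, 71, 15, 93, 90, 50, 15, 84]
  50 <= 84: swap -> [84, 71, 15, 50, 90, 93, 15, 84]
  15 <= 84: swap -> [84, 71, 15, 50, 15, 93, 90, 84]
Place pivot at 5: [84, 71, 15, 50, 15, 84, 90, 93]

Partitioned: [84, 71, 15, 50, 15, 84, 90, 93]


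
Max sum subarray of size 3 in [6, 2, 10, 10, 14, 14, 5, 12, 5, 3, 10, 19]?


[0:3]: 18
[1:4]: 22
[2:5]: 34
[3:6]: 38
[4:7]: 33
[5:8]: 31
[6:9]: 22
[7:10]: 20
[8:11]: 18
[9:12]: 32

Max: 38 at [3:6]


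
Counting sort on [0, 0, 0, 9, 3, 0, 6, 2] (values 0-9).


Input: [0, 0, 0, 9, 3, 0, 6, 2]
Counts: [4, 0, 1, 1, 0, 0, 1, 0, 0, 1]

Sorted: [0, 0, 0, 0, 2, 3, 6, 9]


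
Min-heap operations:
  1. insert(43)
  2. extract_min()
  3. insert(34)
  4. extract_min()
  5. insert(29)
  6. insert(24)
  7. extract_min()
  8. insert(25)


insert(43) -> [43]
extract_min()->43, []
insert(34) -> [34]
extract_min()->34, []
insert(29) -> [29]
insert(24) -> [24, 29]
extract_min()->24, [29]
insert(25) -> [25, 29]

Final heap: [25, 29]


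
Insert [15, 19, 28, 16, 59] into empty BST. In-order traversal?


Insert 15: root
Insert 19: R from 15
Insert 28: R from 15 -> R from 19
Insert 16: R from 15 -> L from 19
Insert 59: R from 15 -> R from 19 -> R from 28

In-order: [15, 16, 19, 28, 59]


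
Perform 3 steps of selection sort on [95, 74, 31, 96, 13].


Initial: [95, 74, 31, 96, 13]
Step 1: min=13 at 4
  Swap: [13, 74, 31, 96, 95]
Step 2: min=31 at 2
  Swap: [13, 31, 74, 96, 95]
Step 3: min=74 at 2
  Swap: [13, 31, 74, 96, 95]

After 3 steps: [13, 31, 74, 96, 95]


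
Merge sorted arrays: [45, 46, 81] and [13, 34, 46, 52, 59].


Take 13 from B
Take 34 from B
Take 45 from A
Take 46 from A
Take 46 from B
Take 52 from B
Take 59 from B

Merged: [13, 34, 45, 46, 46, 52, 59, 81]


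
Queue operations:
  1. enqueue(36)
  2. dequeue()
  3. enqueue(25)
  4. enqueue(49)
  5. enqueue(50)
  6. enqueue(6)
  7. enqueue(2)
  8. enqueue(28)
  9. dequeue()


enqueue(36) -> [36]
dequeue()->36, []
enqueue(25) -> [25]
enqueue(49) -> [25, 49]
enqueue(50) -> [25, 49, 50]
enqueue(6) -> [25, 49, 50, 6]
enqueue(2) -> [25, 49, 50, 6, 2]
enqueue(28) -> [25, 49, 50, 6, 2, 28]
dequeue()->25, [49, 50, 6, 2, 28]

Final queue: [49, 50, 6, 2, 28]


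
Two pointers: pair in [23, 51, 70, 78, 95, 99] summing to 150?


lo=0(23)+hi=5(99)=122
lo=1(51)+hi=5(99)=150

Yes: 51+99=150


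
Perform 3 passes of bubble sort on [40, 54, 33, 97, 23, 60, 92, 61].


Initial: [40, 54, 33, 97, 23, 60, 92, 61]
Pass 1: [40, 33, 54, 23, 60, 92, 61, 97] (5 swaps)
Pass 2: [33, 40, 23, 54, 60, 61, 92, 97] (3 swaps)
Pass 3: [33, 23, 40, 54, 60, 61, 92, 97] (1 swaps)

After 3 passes: [33, 23, 40, 54, 60, 61, 92, 97]


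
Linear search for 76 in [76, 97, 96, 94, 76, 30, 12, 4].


i=0: 76==76 found!

Found at 0, 1 comps


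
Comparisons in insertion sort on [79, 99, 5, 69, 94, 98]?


Algorithm: insertion sort
Input: [79, 99, 5, 69, 94, 98]
Sorted: [5, 69, 79, 94, 98, 99]

10


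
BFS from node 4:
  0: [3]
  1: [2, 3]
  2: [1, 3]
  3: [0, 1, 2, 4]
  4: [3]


Visit 4, enqueue [3]
Visit 3, enqueue [0, 1, 2]
Visit 0, enqueue []
Visit 1, enqueue []
Visit 2, enqueue []

BFS order: [4, 3, 0, 1, 2]


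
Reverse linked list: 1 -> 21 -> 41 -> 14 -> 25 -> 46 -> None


Step 1: curr=1, set curr.next=prev(None) | reversed so far: 1
Step 2: curr=21, set curr.next=prev(1) | reversed so far: 21 -> 1
Step 3: curr=41, set curr.next=prev(21) | reversed so far: 41 -> 21 -> 1
Step 4: curr=14, set curr.next=prev(41) | reversed so far: 14 -> 41 -> 21 -> 1
Step 5: curr=25, set curr.next=prev(14) | reversed so far: 25 -> 14 -> 41 -> 21 -> 1
Step 6: curr=46, set curr.next=prev(25) | reversed so far: 46 -> 25 -> 14 -> 41 -> 21 -> 1

46 -> 25 -> 14 -> 41 -> 21 -> 1 -> None


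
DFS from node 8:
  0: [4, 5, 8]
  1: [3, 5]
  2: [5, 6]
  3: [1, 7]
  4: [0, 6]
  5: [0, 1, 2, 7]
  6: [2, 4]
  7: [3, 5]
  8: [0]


Visit 8, push [0]
Visit 0, push [5, 4]
Visit 4, push [6]
Visit 6, push [2]
Visit 2, push [5]
Visit 5, push [7, 1]
Visit 1, push [3]
Visit 3, push [7]
Visit 7, push []

DFS order: [8, 0, 4, 6, 2, 5, 1, 3, 7]


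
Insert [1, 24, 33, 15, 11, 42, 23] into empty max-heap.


Insert 1: [1]
Insert 24: [24, 1]
Insert 33: [33, 1, 24]
Insert 15: [33, 15, 24, 1]
Insert 11: [33, 15, 24, 1, 11]
Insert 42: [42, 15, 33, 1, 11, 24]
Insert 23: [42, 15, 33, 1, 11, 24, 23]

Final heap: [42, 15, 33, 1, 11, 24, 23]


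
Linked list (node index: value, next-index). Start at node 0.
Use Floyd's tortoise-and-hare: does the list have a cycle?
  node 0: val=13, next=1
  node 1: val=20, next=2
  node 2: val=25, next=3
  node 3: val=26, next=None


Floyd's tortoise (slow, +1) and hare (fast, +2):
  init: slow=0, fast=0
  step 1: slow=1, fast=2
  step 2: fast 2->3->None, no cycle

Cycle: no


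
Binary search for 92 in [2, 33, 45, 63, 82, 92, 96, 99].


Step 1: lo=0, hi=7, mid=3, val=63
Step 2: lo=4, hi=7, mid=5, val=92

Found at index 5
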